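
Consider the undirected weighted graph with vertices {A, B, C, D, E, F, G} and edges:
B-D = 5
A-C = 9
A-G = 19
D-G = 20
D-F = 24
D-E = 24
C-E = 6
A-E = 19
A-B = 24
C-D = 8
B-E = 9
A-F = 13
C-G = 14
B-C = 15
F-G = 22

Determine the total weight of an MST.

Grow the tree from A using Prim:
Step 1: cheapest edge leaving the tree is A-C (9); add C.
Step 2: cheapest edge leaving the tree is C-E (6); add E.
Step 3: cheapest edge leaving the tree is C-D (8); add D.
Step 4: cheapest edge leaving the tree is B-D (5); add B.
Step 5: cheapest edge leaving the tree is A-F (13); add F.
Step 6: cheapest edge leaving the tree is C-G (14); add G.
MST edges: A-C, C-E, C-D, B-D, A-F, C-G; total weight 9+6+8+5+13+14 = 55.

55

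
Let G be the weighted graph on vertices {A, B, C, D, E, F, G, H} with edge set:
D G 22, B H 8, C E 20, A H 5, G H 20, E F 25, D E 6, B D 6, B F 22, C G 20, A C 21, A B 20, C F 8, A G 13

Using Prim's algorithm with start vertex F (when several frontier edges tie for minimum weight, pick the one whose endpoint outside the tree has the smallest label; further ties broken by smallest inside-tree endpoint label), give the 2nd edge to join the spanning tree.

Grow the tree from F using Prim:
Step 1: frontier [C F 8, B F 22, E F 25] → take C F (8); add C.
Step 2: frontier [C E 20, C G 20, A C 21, B F 22, E F 25] → take C E (20); add E.
Step 3: frontier [C G 20, A C 21, D E 6, B F 22] → take D E (6); add D.
Step 4: frontier [C G 20, A C 21, B D 6, D G 22, B F 22] → take B D (6); add B.
Step 5: frontier [B H 8, A B 20, C G 20, A C 21, D G 22] → take B H (8); add H.
Step 6: frontier [A B 20, C G 20, A C 21, D G 22, A H 5, G H 20] → take A H (5); add A.
Step 7: frontier [A G 13, C G 20, D G 22, G H 20] → take A G (13); add G.
The 2nd edge added is C E.

C-E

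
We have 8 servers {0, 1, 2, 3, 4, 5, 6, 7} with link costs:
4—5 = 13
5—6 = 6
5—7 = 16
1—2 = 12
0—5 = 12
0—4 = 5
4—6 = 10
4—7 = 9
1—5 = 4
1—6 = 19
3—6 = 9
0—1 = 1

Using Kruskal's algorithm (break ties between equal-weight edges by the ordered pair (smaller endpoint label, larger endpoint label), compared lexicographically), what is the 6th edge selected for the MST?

Sort edges by weight, then run Kruskal:
0—1 (1): add — endpoints in different components.
1—5 (4): add — endpoints in different components.
0—4 (5): add — endpoints in different components.
5—6 (6): add — endpoints in different components.
3—6 (9): add — endpoints in different components.
4—7 (9): add — endpoints in different components.
4—6 (10): skip — 4 and 6 already connected.
0—5 (12): skip — 0 and 5 already connected.
1—2 (12): add — endpoints in different components.
The 6th edge added is 4—7.

4-7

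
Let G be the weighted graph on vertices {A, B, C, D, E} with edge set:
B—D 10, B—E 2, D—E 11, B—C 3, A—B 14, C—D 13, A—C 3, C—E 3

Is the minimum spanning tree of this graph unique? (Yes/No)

Kruskal: consider edges lightest-first.
B—E (2): add — endpoints in different components.
A—C (3): add — endpoints in different components.
B—C (3): add — endpoints in different components.
C—E (3): skip — C and E already connected.
B—D (10): add — endpoints in different components.
Non-tree edge C—E has weight 3, equal to the heaviest edge on its tree cycle — swapping gives another MST of the same weight. Not unique.

No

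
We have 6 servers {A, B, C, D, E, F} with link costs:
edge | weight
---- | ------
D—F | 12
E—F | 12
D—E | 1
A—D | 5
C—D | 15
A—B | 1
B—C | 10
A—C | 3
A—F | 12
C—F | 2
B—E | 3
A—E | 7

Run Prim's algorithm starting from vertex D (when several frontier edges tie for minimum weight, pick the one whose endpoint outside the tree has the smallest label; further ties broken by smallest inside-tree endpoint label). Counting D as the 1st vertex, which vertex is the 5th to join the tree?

C

Grow the tree from D using Prim:
Step 1: cheapest edge leaving the tree is D—E (1); add E.
Step 2: cheapest edge leaving the tree is B—E (3); add B.
Step 3: cheapest edge leaving the tree is A—B (1); add A.
Step 4: cheapest edge leaving the tree is A—C (3); add C.
Step 5: cheapest edge leaving the tree is C—F (2); add F.
Vertex order: D, E, B, A, C, F. The 5th vertex is C.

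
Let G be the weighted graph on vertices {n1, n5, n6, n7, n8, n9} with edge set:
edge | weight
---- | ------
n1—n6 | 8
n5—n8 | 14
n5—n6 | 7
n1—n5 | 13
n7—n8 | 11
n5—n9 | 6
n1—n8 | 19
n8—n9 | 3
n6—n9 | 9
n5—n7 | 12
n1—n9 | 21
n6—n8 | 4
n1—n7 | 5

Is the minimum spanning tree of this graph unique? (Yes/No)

Sort edges by weight, then run Kruskal:
n8—n9 (3): add — endpoints in different components.
n6—n8 (4): add — endpoints in different components.
n1—n7 (5): add — endpoints in different components.
n5—n9 (6): add — endpoints in different components.
n5—n6 (7): skip — n5 and n6 already connected.
n1—n6 (8): add — endpoints in different components.
Every non-tree edge has weight strictly greater than the heaviest edge on the tree path between its endpoints, so the MST is unique.

Yes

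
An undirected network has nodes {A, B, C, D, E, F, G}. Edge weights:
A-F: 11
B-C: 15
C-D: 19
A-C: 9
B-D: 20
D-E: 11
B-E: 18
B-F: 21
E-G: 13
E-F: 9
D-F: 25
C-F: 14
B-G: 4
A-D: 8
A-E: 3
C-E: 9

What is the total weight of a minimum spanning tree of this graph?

Kruskal's algorithm — process edges by increasing weight (ties by edge label):
A-E (3): add. Components now {A,E} {B} {C} {D} {F} {G}
B-G (4): add. Components now {A,E} {B,G} {C} {D} {F}
A-D (8): add. Components now {A,D,E} {B,G} {C} {F}
A-C (9): add. Components now {A,C,D,E} {B,G} {F}
C-E (9): skip — C and E already connected.
E-F (9): add. Components now {A,C,D,E,F} {B,G}
A-F (11): skip — A and F already connected.
D-E (11): skip — D and E already connected.
E-G (13): add. Components now {A,B,C,D,E,F,G}
MST edges: A-E, B-G, A-D, A-C, E-F, E-G; total weight 3+4+8+9+9+13 = 46.

46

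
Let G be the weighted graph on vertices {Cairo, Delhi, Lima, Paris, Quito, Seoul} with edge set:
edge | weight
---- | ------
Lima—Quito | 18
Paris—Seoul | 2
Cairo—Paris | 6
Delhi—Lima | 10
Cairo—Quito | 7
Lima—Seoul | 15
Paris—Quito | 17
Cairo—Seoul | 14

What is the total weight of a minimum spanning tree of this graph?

Prim's algorithm from Lima:
Step 1: frontier [Delhi—Lima 10, Lima—Seoul 15, Lima—Quito 18] → take Delhi—Lima (10); add Delhi.
Step 2: frontier [Lima—Seoul 15, Lima—Quito 18] → take Lima—Seoul (15); add Seoul.
Step 3: frontier [Lima—Quito 18, Paris—Seoul 2, Cairo—Seoul 14] → take Paris—Seoul (2); add Paris.
Step 4: frontier [Lima—Quito 18, Cairo—Paris 6, Paris—Quito 17, Cairo—Seoul 14] → take Cairo—Paris (6); add Cairo.
Step 5: frontier [Cairo—Quito 7, Lima—Quito 18, Paris—Quito 17] → take Cairo—Quito (7); add Quito.
MST edges: Delhi—Lima, Lima—Seoul, Paris—Seoul, Cairo—Paris, Cairo—Quito; total weight 10+15+2+6+7 = 40.

40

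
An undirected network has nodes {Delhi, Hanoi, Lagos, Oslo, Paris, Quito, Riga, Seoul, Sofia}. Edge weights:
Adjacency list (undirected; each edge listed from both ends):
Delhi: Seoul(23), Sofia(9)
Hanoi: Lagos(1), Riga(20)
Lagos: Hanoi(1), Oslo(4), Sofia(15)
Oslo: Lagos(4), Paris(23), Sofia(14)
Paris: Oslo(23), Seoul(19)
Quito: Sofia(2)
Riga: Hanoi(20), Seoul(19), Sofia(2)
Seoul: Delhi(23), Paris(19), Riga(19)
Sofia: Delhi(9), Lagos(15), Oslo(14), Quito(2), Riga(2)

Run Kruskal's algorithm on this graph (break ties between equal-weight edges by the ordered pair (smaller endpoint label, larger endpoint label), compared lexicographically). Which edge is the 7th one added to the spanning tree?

Kruskal's algorithm — process edges by increasing weight (ties by edge label):
Hanoi–Lagos (1): add — endpoints in different components.
Quito–Sofia (2): add — endpoints in different components.
Riga–Sofia (2): add — endpoints in different components.
Lagos–Oslo (4): add — endpoints in different components.
Delhi–Sofia (9): add — endpoints in different components.
Oslo–Sofia (14): add — endpoints in different components.
Lagos–Sofia (15): skip — Sofia and Lagos already connected.
Paris–Seoul (19): add — endpoints in different components.
Riga–Seoul (19): add — endpoints in different components.
The 7th edge added is Paris–Seoul.

Paris-Seoul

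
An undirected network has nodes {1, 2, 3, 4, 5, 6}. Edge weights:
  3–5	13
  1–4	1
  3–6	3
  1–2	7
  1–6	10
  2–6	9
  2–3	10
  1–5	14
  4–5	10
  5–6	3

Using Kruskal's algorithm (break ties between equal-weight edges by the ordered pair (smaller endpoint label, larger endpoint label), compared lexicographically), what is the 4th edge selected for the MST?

Kruskal's algorithm — process edges by increasing weight (ties by edge label):
1–4 (1): add — endpoints in different components.
3–6 (3): add — endpoints in different components.
5–6 (3): add — endpoints in different components.
1–2 (7): add — endpoints in different components.
2–6 (9): add — endpoints in different components.
The 4th edge added is 1–2.

1-2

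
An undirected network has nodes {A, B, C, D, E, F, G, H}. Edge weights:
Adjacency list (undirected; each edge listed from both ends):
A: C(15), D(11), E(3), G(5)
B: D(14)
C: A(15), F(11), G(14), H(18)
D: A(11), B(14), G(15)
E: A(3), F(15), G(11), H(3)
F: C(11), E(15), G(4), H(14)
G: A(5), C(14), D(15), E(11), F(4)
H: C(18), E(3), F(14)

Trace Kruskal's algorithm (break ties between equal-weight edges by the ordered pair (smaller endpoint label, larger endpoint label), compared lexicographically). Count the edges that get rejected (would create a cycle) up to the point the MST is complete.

Kruskal's algorithm — process edges by increasing weight (ties by edge label):
A–E (3): add — endpoints in different components.
E–H (3): add — endpoints in different components.
F–G (4): add — endpoints in different components.
A–G (5): add — endpoints in different components.
A–D (11): add — endpoints in different components.
C–F (11): add — endpoints in different components.
E–G (11): skip — E and G already connected.
B–D (14): add — endpoints in different components.
Edges rejected before the tree was complete: 1.

1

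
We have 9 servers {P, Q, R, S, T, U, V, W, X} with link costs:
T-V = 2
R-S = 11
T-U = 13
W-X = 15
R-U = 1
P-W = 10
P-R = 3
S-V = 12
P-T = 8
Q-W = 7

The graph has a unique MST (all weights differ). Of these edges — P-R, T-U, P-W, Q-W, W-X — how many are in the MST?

Sort edges by weight, then run Kruskal:
R-U (1): add — endpoints in different components.
T-V (2): add — endpoints in different components.
P-R (3): add — endpoints in different components.
Q-W (7): add — endpoints in different components.
P-T (8): add — endpoints in different components.
P-W (10): add — endpoints in different components.
R-S (11): add — endpoints in different components.
S-V (12): skip — V and S already connected.
T-U (13): skip — U and T already connected.
W-X (15): add — endpoints in different components.
MST edge set: {R-U, T-V, P-R, Q-W, P-T, P-W, R-S, W-X}.
Of the listed edges, {P-R, P-W, Q-W, W-X} are in the MST → 4.

4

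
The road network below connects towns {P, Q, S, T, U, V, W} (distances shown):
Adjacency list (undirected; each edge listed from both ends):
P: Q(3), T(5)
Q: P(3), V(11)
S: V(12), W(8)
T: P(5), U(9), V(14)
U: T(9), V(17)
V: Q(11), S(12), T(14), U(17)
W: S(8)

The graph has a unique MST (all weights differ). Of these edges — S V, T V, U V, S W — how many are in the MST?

Kruskal: consider edges lightest-first.
P Q (3): add — endpoints in different components.
P T (5): add — endpoints in different components.
S W (8): add — endpoints in different components.
T U (9): add — endpoints in different components.
Q V (11): add — endpoints in different components.
S V (12): add — endpoints in different components.
MST edge set: {P Q, P T, S W, T U, Q V, S V}.
Of the listed edges, {S V, S W} are in the MST → 2.

2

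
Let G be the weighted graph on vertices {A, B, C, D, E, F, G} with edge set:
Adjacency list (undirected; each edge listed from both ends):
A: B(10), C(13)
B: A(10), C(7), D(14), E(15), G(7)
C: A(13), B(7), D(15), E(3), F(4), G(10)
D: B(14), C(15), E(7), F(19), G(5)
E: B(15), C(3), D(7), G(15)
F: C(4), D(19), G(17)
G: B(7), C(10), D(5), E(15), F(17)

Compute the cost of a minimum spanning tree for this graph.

36

Grow the tree from D using Prim:
Step 1: cheapest edge leaving the tree is D—G (5); add G.
Step 2: cheapest edge leaving the tree is B—G (7); add B.
Step 3: cheapest edge leaving the tree is B—C (7); add C.
Step 4: cheapest edge leaving the tree is C—E (3); add E.
Step 5: cheapest edge leaving the tree is C—F (4); add F.
Step 6: cheapest edge leaving the tree is A—B (10); add A.
MST edges: D—G, B—G, B—C, C—E, C—F, A—B; total weight 5+7+7+3+4+10 = 36.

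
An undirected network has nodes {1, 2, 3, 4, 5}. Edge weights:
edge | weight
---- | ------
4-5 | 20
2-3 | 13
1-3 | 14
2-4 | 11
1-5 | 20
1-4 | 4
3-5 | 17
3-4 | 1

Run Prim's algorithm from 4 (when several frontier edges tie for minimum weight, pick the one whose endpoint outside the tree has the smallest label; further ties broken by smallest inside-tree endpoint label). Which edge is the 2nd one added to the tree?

Prim, starting at 4.
Step 1: frontier [3-4 1, 1-4 4, 2-4 11, 4-5 20] → take 3-4 (1); add 3.
Step 2: frontier [2-3 13, 1-3 14, 3-5 17, 1-4 4, 2-4 11, 4-5 20] → take 1-4 (4); add 1.
Step 3: frontier [1-5 20, 2-3 13, 3-5 17, 2-4 11, 4-5 20] → take 2-4 (11); add 2.
Step 4: frontier [1-5 20, 3-5 17, 4-5 20] → take 3-5 (17); add 5.
The 2nd edge added is 1-4.

1-4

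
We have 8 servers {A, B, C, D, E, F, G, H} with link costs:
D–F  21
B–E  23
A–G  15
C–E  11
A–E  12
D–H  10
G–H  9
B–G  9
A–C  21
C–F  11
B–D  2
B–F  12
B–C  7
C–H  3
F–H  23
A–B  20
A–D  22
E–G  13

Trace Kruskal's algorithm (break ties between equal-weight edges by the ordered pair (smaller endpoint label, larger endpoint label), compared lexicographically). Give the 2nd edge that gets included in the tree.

C-H

Kruskal: consider edges lightest-first.
B–D (2): add — endpoints in different components.
C–H (3): add — endpoints in different components.
B–C (7): add — endpoints in different components.
B–G (9): add — endpoints in different components.
G–H (9): skip — G and H already connected.
D–H (10): skip — D and H already connected.
C–E (11): add — endpoints in different components.
C–F (11): add — endpoints in different components.
A–E (12): add — endpoints in different components.
The 2nd edge added is C–H.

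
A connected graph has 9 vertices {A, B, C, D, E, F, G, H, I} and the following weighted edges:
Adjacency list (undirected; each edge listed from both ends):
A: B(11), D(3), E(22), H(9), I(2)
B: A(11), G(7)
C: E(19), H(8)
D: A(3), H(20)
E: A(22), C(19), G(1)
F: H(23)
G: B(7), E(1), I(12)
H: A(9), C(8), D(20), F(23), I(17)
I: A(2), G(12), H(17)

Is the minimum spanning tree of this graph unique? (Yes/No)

Sort edges by weight, then run Kruskal:
E–G (1): add — endpoints in different components.
A–I (2): add — endpoints in different components.
A–D (3): add — endpoints in different components.
B–G (7): add — endpoints in different components.
C–H (8): add — endpoints in different components.
A–H (9): add — endpoints in different components.
A–B (11): add — endpoints in different components.
G–I (12): skip — G and I already connected.
H–I (17): skip — H and I already connected.
C–E (19): skip — C and E already connected.
D–H (20): skip — D and H already connected.
A–E (22): skip — A and E already connected.
F–H (23): add — endpoints in different components.
Every non-tree edge has weight strictly greater than the heaviest edge on the tree path between its endpoints, so the MST is unique.

Yes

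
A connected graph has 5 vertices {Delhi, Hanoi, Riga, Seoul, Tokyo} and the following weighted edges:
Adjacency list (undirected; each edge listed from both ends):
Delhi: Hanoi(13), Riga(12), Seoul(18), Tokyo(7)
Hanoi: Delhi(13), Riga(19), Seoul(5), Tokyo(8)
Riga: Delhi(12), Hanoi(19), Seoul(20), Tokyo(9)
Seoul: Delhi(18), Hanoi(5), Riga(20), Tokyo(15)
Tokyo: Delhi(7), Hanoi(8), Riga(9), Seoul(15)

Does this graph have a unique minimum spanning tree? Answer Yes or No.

Yes

Kruskal's algorithm — process edges by increasing weight (ties by edge label):
Hanoi–Seoul (5): add — endpoints in different components.
Delhi–Tokyo (7): add — endpoints in different components.
Hanoi–Tokyo (8): add — endpoints in different components.
Riga–Tokyo (9): add — endpoints in different components.
Every non-tree edge has weight strictly greater than the heaviest edge on the tree path between its endpoints, so the MST is unique.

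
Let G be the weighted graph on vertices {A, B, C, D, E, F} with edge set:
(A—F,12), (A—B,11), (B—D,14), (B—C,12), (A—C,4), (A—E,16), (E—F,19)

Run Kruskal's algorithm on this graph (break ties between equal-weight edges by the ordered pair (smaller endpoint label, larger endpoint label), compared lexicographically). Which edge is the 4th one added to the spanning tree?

Kruskal's algorithm — process edges by increasing weight (ties by edge label):
A—C (4): add. Components now {A,C} {B} {D} {E} {F}
A—B (11): add. Components now {A,B,C} {D} {E} {F}
A—F (12): add. Components now {A,B,C,F} {D} {E}
B—C (12): skip — B and C already connected.
B—D (14): add. Components now {A,B,C,D,F} {E}
A—E (16): add. Components now {A,B,C,D,E,F}
The 4th edge added is B—D.

B-D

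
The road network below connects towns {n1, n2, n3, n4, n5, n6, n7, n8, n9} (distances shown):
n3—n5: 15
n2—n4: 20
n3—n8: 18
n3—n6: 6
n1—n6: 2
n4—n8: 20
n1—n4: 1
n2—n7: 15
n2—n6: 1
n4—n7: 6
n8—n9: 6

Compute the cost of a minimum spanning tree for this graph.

55

Sort edges by weight, then run Kruskal:
n1—n4 (1): add — endpoints in different components.
n2—n6 (1): add — endpoints in different components.
n1—n6 (2): add — endpoints in different components.
n3—n6 (6): add — endpoints in different components.
n4—n7 (6): add — endpoints in different components.
n8—n9 (6): add — endpoints in different components.
n2—n7 (15): skip — n2 and n7 already connected.
n3—n5 (15): add — endpoints in different components.
n3—n8 (18): add — endpoints in different components.
MST edges: n1—n4, n2—n6, n1—n6, n3—n6, n4—n7, n8—n9, n3—n5, n3—n8; total weight 1+1+2+6+6+6+15+18 = 55.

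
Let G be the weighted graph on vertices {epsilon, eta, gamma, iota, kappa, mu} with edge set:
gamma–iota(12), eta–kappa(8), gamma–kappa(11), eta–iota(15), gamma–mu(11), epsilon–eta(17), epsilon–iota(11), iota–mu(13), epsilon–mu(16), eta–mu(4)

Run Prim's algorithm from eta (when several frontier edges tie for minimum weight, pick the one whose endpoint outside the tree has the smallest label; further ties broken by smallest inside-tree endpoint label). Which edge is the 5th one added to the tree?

epsilon-iota

Prim, starting at eta.
Step 1: frontier [eta–mu 4, eta–kappa 8, eta–iota 15, epsilon–eta 17] → take eta–mu (4); add mu.
Step 2: frontier [eta–kappa 8, eta–iota 15, epsilon–eta 17, gamma–mu 11, iota–mu 13, epsilon–mu 16] → take eta–kappa (8); add kappa.
Step 3: frontier [eta–iota 15, epsilon–eta 17, gamma–kappa 11, gamma–mu 11, iota–mu 13, epsilon–mu 16] → take gamma–kappa (11); add gamma.
Step 4: frontier [eta–iota 15, epsilon–eta 17, gamma–iota 12, iota–mu 13, epsilon–mu 16] → take gamma–iota (12); add iota.
Step 5: frontier [epsilon–eta 17, epsilon–iota 11, epsilon–mu 16] → take epsilon–iota (11); add epsilon.
The 5th edge added is epsilon–iota.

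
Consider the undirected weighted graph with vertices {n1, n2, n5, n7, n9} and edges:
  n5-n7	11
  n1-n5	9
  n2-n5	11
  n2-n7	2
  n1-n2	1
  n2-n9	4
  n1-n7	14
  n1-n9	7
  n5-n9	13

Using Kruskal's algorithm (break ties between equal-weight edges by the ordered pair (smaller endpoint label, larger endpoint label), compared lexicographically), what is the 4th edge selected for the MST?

n1-n5

Sort edges by weight, then run Kruskal:
n1-n2 (1): add. Components now {n9} {n7} {n5} {n1,n2}
n2-n7 (2): add. Components now {n9} {n1,n2,n7} {n5}
n2-n9 (4): add. Components now {n1,n2,n7,n9} {n5}
n1-n9 (7): skip — n9 and n1 already connected.
n1-n5 (9): add. Components now {n1,n2,n5,n7,n9}
The 4th edge added is n1-n5.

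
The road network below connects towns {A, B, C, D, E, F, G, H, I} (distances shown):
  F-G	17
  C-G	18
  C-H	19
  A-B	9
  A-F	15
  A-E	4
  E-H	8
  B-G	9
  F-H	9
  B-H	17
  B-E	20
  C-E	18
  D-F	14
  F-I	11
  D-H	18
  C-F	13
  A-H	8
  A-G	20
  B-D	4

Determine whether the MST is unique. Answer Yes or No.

Sort edges by weight, then run Kruskal:
A-E (4): add — endpoints in different components.
B-D (4): add — endpoints in different components.
A-H (8): add — endpoints in different components.
E-H (8): skip — E and H already connected.
A-B (9): add — endpoints in different components.
B-G (9): add — endpoints in different components.
F-H (9): add — endpoints in different components.
F-I (11): add — endpoints in different components.
C-F (13): add — endpoints in different components.
Non-tree edge E-H has weight 8, equal to the heaviest edge on its tree cycle — swapping gives another MST of the same weight. Not unique.

No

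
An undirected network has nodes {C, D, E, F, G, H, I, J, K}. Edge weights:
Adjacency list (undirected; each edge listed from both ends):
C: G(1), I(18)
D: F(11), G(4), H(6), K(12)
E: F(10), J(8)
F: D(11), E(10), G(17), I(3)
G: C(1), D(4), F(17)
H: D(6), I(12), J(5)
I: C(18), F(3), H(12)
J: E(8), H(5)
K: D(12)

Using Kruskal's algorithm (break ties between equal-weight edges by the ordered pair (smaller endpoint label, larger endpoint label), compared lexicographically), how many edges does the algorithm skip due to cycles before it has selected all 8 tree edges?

Kruskal: consider edges lightest-first.
C–G (1): add — endpoints in different components.
F–I (3): add — endpoints in different components.
D–G (4): add — endpoints in different components.
H–J (5): add — endpoints in different components.
D–H (6): add — endpoints in different components.
E–J (8): add — endpoints in different components.
E–F (10): add — endpoints in different components.
D–F (11): skip — D and F already connected.
D–K (12): add — endpoints in different components.
Edges rejected before the tree was complete: 1.

1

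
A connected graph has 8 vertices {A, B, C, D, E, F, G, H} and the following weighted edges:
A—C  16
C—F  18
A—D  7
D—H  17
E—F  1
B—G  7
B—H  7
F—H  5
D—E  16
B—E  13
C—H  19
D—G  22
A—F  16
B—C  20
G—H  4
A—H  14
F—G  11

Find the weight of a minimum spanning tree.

Kruskal: consider edges lightest-first.
E—F (1): add — endpoints in different components.
G—H (4): add — endpoints in different components.
F—H (5): add — endpoints in different components.
A—D (7): add — endpoints in different components.
B—G (7): add — endpoints in different components.
B—H (7): skip — B and H already connected.
F—G (11): skip — F and G already connected.
B—E (13): skip — B and E already connected.
A—H (14): add — endpoints in different components.
A—C (16): add — endpoints in different components.
MST edges: E—F, G—H, F—H, A—D, B—G, A—H, A—C; total weight 1+4+5+7+7+14+16 = 54.

54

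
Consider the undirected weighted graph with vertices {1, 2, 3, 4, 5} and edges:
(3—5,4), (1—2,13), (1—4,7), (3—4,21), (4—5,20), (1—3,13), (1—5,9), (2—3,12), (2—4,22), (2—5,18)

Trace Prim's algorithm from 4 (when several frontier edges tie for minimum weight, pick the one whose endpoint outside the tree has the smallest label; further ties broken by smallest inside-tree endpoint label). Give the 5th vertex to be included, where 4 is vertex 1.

2

Prim, starting at 4.
Step 1: cheapest edge leaving the tree is 1—4 (7); add 1.
Step 2: cheapest edge leaving the tree is 1—5 (9); add 5.
Step 3: cheapest edge leaving the tree is 3—5 (4); add 3.
Step 4: cheapest edge leaving the tree is 2—3 (12); add 2.
Vertex order: 4, 1, 5, 3, 2. The 5th vertex is 2.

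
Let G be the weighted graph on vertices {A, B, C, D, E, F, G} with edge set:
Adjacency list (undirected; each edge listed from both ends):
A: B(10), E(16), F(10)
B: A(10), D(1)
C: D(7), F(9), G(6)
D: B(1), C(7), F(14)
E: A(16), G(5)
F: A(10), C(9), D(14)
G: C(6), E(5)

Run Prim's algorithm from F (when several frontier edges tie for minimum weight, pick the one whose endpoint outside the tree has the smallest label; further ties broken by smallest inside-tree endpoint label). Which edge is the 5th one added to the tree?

B-D

Prim, starting at F.
Step 1: cheapest edge leaving the tree is C—F (9); add C.
Step 2: cheapest edge leaving the tree is C—G (6); add G.
Step 3: cheapest edge leaving the tree is E—G (5); add E.
Step 4: cheapest edge leaving the tree is C—D (7); add D.
Step 5: cheapest edge leaving the tree is B—D (1); add B.
Step 6: cheapest edge leaving the tree is A—B (10); add A.
The 5th edge added is B—D.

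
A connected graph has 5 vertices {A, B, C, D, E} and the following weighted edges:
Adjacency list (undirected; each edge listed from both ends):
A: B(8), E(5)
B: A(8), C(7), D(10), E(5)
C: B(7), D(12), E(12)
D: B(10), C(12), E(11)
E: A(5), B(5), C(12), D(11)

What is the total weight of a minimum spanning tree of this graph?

27

Prim's algorithm from A:
Step 1: frontier [A-E 5, A-B 8] → take A-E (5); add E.
Step 2: frontier [A-B 8, B-E 5, D-E 11, C-E 12] → take B-E (5); add B.
Step 3: frontier [B-C 7, B-D 10, D-E 11, C-E 12] → take B-C (7); add C.
Step 4: frontier [B-D 10, C-D 12, D-E 11] → take B-D (10); add D.
MST edges: A-E, B-E, B-C, B-D; total weight 5+5+7+10 = 27.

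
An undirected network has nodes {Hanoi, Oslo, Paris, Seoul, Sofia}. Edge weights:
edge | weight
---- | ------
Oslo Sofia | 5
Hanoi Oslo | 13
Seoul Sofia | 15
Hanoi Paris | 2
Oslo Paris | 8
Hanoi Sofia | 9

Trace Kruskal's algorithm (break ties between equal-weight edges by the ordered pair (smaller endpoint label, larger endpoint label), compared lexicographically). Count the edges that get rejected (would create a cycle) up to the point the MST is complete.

Kruskal's algorithm — process edges by increasing weight (ties by edge label):
Hanoi Paris (2): add — endpoints in different components.
Oslo Sofia (5): add — endpoints in different components.
Oslo Paris (8): add — endpoints in different components.
Hanoi Sofia (9): skip — Hanoi and Sofia already connected.
Hanoi Oslo (13): skip — Hanoi and Oslo already connected.
Seoul Sofia (15): add — endpoints in different components.
Edges rejected before the tree was complete: 2.

2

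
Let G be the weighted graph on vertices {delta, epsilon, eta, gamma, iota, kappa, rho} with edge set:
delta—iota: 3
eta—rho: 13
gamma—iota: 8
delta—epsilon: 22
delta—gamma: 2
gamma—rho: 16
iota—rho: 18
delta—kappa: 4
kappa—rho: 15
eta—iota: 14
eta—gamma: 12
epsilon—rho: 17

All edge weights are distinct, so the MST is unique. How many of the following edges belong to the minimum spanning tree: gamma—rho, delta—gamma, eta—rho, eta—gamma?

3

Kruskal: consider edges lightest-first.
delta—gamma (2): add. Components now {kappa} {delta,gamma} {epsilon} {eta} {iota} {rho}
delta—iota (3): add. Components now {kappa} {delta,gamma,iota} {epsilon} {eta} {rho}
delta—kappa (4): add. Components now {delta,gamma,iota,kappa} {epsilon} {eta} {rho}
gamma—iota (8): skip — gamma and iota already connected.
eta—gamma (12): add. Components now {delta,eta,gamma,iota,kappa} {epsilon} {rho}
eta—rho (13): add. Components now {delta,eta,gamma,iota,kappa,rho} {epsilon}
eta—iota (14): skip — eta and iota already connected.
kappa—rho (15): skip — kappa and rho already connected.
gamma—rho (16): skip — gamma and rho already connected.
epsilon—rho (17): add. Components now {delta,epsilon,eta,gamma,iota,kappa,rho}
MST edge set: {delta—gamma, delta—iota, delta—kappa, eta—gamma, eta—rho, epsilon—rho}.
Of the listed edges, {delta—gamma, eta—rho, eta—gamma} are in the MST → 3.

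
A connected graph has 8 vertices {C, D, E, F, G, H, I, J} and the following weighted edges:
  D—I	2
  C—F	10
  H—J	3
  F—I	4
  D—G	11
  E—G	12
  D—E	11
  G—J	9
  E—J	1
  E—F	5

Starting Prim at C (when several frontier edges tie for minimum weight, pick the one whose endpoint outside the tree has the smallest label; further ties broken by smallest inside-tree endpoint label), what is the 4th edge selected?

E-F

Grow the tree from C using Prim:
Step 1: cheapest edge leaving the tree is C—F (10); add F.
Step 2: cheapest edge leaving the tree is F—I (4); add I.
Step 3: cheapest edge leaving the tree is D—I (2); add D.
Step 4: cheapest edge leaving the tree is E—F (5); add E.
Step 5: cheapest edge leaving the tree is E—J (1); add J.
Step 6: cheapest edge leaving the tree is H—J (3); add H.
Step 7: cheapest edge leaving the tree is G—J (9); add G.
The 4th edge added is E—F.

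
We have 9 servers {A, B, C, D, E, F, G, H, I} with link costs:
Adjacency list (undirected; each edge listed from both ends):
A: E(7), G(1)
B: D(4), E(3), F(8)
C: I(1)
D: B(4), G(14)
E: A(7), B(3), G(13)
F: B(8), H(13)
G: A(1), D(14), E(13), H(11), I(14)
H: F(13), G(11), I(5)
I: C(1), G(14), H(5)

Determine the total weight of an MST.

Kruskal's algorithm — process edges by increasing weight (ties by edge label):
A—G (1): add — endpoints in different components.
C—I (1): add — endpoints in different components.
B—E (3): add — endpoints in different components.
B—D (4): add — endpoints in different components.
H—I (5): add — endpoints in different components.
A—E (7): add — endpoints in different components.
B—F (8): add — endpoints in different components.
G—H (11): add — endpoints in different components.
MST edges: A—G, C—I, B—E, B—D, H—I, A—E, B—F, G—H; total weight 1+1+3+4+5+7+8+11 = 40.

40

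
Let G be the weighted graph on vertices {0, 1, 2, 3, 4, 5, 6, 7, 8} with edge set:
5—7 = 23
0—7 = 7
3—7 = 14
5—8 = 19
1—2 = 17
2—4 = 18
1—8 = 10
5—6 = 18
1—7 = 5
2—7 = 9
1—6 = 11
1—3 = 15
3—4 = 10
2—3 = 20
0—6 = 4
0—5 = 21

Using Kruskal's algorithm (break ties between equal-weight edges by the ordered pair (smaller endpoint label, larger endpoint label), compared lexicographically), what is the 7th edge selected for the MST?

Sort edges by weight, then run Kruskal:
0—6 (4): add — endpoints in different components.
1—7 (5): add — endpoints in different components.
0—7 (7): add — endpoints in different components.
2—7 (9): add — endpoints in different components.
1—8 (10): add — endpoints in different components.
3—4 (10): add — endpoints in different components.
1—6 (11): skip — 1 and 6 already connected.
3—7 (14): add — endpoints in different components.
1—3 (15): skip — 1 and 3 already connected.
1—2 (17): skip — 1 and 2 already connected.
2—4 (18): skip — 2 and 4 already connected.
5—6 (18): add — endpoints in different components.
The 7th edge added is 3—7.

3-7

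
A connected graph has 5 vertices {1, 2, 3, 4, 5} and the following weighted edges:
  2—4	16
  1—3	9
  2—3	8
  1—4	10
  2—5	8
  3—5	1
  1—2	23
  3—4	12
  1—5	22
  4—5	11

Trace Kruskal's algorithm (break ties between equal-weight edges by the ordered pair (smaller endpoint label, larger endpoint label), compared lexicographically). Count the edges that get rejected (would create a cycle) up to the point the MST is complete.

1

Sort edges by weight, then run Kruskal:
3—5 (1): add. Components now {1} {2} {3,5} {4}
2—3 (8): add. Components now {1} {2,3,5} {4}
2—5 (8): skip — 2 and 5 already connected.
1—3 (9): add. Components now {1,2,3,5} {4}
1—4 (10): add. Components now {1,2,3,4,5}
Edges rejected before the tree was complete: 1.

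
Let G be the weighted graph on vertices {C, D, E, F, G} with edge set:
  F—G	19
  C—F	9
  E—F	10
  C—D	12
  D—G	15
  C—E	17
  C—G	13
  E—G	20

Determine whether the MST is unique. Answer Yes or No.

Yes

Kruskal: consider edges lightest-first.
C—F (9): add — endpoints in different components.
E—F (10): add — endpoints in different components.
C—D (12): add — endpoints in different components.
C—G (13): add — endpoints in different components.
Every non-tree edge has weight strictly greater than the heaviest edge on the tree path between its endpoints, so the MST is unique.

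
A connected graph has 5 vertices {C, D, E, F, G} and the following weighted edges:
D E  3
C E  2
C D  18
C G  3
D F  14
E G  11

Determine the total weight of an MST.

22

Prim's algorithm from F:
Step 1: cheapest edge leaving the tree is D F (14); add D.
Step 2: cheapest edge leaving the tree is D E (3); add E.
Step 3: cheapest edge leaving the tree is C E (2); add C.
Step 4: cheapest edge leaving the tree is C G (3); add G.
MST edges: D F, D E, C E, C G; total weight 14+3+2+3 = 22.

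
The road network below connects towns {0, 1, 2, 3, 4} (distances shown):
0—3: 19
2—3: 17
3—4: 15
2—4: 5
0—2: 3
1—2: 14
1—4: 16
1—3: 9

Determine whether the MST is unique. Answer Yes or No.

Kruskal's algorithm — process edges by increasing weight (ties by edge label):
0—2 (3): add. Components now {0,2} {1} {3} {4}
2—4 (5): add. Components now {0,2,4} {1} {3}
1—3 (9): add. Components now {0,2,4} {1,3}
1—2 (14): add. Components now {0,1,2,3,4}
Every non-tree edge has weight strictly greater than the heaviest edge on the tree path between its endpoints, so the MST is unique.

Yes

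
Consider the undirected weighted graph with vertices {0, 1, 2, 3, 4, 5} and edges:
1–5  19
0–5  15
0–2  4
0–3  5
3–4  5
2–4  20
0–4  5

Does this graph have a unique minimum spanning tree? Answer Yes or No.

No

Kruskal: consider edges lightest-first.
0–2 (4): add — endpoints in different components.
0–3 (5): add — endpoints in different components.
0–4 (5): add — endpoints in different components.
3–4 (5): skip — 3 and 4 already connected.
0–5 (15): add — endpoints in different components.
1–5 (19): add — endpoints in different components.
Non-tree edge 3–4 has weight 5, equal to the heaviest edge on its tree cycle — swapping gives another MST of the same weight. Not unique.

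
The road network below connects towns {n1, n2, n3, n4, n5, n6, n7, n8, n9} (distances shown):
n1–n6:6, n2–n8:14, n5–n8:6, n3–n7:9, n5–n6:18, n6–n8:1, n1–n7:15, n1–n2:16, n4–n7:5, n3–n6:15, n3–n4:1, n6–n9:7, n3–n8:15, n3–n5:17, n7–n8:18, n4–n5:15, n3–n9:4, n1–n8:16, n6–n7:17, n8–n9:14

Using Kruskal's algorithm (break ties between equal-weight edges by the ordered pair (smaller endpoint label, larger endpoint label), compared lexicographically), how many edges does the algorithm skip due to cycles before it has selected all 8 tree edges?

1

Kruskal: consider edges lightest-first.
n3–n4 (1): add — endpoints in different components.
n6–n8 (1): add — endpoints in different components.
n3–n9 (4): add — endpoints in different components.
n4–n7 (5): add — endpoints in different components.
n1–n6 (6): add — endpoints in different components.
n5–n8 (6): add — endpoints in different components.
n6–n9 (7): add — endpoints in different components.
n3–n7 (9): skip — n3 and n7 already connected.
n2–n8 (14): add — endpoints in different components.
Edges rejected before the tree was complete: 1.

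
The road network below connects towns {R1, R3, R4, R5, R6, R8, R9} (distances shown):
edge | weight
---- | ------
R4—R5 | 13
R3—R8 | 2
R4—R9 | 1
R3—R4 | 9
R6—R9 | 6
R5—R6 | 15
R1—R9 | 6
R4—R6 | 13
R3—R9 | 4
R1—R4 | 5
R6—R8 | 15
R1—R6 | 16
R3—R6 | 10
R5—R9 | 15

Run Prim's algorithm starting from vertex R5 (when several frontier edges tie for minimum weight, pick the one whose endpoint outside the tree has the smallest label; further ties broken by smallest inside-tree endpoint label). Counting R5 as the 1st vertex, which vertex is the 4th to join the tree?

R3

Prim's algorithm from R5:
Step 1: frontier [R4—R5 13, R5—R6 15, R5—R9 15] → take R4—R5 (13); add R4.
Step 2: frontier [R4—R9 1, R1—R4 5, R3—R4 9, R4—R6 13, R5—R6 15, R5—R9 15] → take R4—R9 (1); add R9.
Step 3: frontier [R1—R4 5, R3—R4 9, R4—R6 13, R5—R6 15, R3—R9 4, R1—R9 6, R6—R9 6] → take R3—R9 (4); add R3.
Step 4: frontier [R3—R8 2, R3—R6 10, R1—R4 5, R4—R6 13, R5—R6 15, R1—R9 6, R6—R9 6] → take R3—R8 (2); add R8.
Step 5: frontier [R3—R6 10, R1—R4 5, R4—R6 13, R5—R6 15, R6—R8 15, R1—R9 6, R6—R9 6] → take R1—R4 (5); add R1.
Step 6: frontier [R1—R6 16, R3—R6 10, R4—R6 13, R5—R6 15, R6—R8 15, R6—R9 6] → take R6—R9 (6); add R6.
Vertex order: R5, R4, R9, R3, R8, R1, R6. The 4th vertex is R3.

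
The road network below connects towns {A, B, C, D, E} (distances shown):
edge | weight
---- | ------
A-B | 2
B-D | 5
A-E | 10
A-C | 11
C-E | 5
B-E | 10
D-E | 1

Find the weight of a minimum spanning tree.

Grow the tree from A using Prim:
Step 1: cheapest edge leaving the tree is A-B (2); add B.
Step 2: cheapest edge leaving the tree is B-D (5); add D.
Step 3: cheapest edge leaving the tree is D-E (1); add E.
Step 4: cheapest edge leaving the tree is C-E (5); add C.
MST edges: A-B, B-D, D-E, C-E; total weight 2+5+1+5 = 13.

13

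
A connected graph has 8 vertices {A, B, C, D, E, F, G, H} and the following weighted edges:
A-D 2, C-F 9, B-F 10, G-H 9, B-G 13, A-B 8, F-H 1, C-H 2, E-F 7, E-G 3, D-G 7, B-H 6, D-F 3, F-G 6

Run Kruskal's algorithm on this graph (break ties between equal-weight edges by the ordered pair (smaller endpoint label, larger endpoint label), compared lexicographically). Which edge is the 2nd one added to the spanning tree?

Kruskal's algorithm — process edges by increasing weight (ties by edge label):
F-H (1): add — endpoints in different components.
A-D (2): add — endpoints in different components.
C-H (2): add — endpoints in different components.
D-F (3): add — endpoints in different components.
E-G (3): add — endpoints in different components.
B-H (6): add — endpoints in different components.
F-G (6): add — endpoints in different components.
The 2nd edge added is A-D.

A-D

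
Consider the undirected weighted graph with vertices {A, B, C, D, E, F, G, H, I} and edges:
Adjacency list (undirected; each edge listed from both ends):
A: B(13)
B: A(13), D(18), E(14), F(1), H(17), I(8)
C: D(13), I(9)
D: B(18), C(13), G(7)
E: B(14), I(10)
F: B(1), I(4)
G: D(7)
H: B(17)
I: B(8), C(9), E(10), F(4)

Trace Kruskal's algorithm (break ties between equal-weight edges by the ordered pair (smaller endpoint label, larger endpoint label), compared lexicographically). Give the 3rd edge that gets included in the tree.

Sort edges by weight, then run Kruskal:
B-F (1): add — endpoints in different components.
F-I (4): add — endpoints in different components.
D-G (7): add — endpoints in different components.
B-I (8): skip — B and I already connected.
C-I (9): add — endpoints in different components.
E-I (10): add — endpoints in different components.
A-B (13): add — endpoints in different components.
C-D (13): add — endpoints in different components.
B-E (14): skip — B and E already connected.
B-H (17): add — endpoints in different components.
The 3rd edge added is D-G.

D-G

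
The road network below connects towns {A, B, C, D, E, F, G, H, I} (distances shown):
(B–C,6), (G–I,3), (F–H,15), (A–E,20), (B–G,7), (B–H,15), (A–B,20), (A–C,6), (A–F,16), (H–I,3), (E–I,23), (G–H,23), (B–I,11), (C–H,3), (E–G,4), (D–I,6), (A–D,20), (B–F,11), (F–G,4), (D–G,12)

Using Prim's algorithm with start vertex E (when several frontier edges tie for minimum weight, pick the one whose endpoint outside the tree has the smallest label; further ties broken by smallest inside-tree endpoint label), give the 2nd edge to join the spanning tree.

Grow the tree from E using Prim:
Step 1: cheapest edge leaving the tree is E–G (4); add G.
Step 2: cheapest edge leaving the tree is G–I (3); add I.
Step 3: cheapest edge leaving the tree is H–I (3); add H.
Step 4: cheapest edge leaving the tree is C–H (3); add C.
Step 5: cheapest edge leaving the tree is F–G (4); add F.
Step 6: cheapest edge leaving the tree is A–C (6); add A.
Step 7: cheapest edge leaving the tree is B–C (6); add B.
Step 8: cheapest edge leaving the tree is D–I (6); add D.
The 2nd edge added is G–I.

G-I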